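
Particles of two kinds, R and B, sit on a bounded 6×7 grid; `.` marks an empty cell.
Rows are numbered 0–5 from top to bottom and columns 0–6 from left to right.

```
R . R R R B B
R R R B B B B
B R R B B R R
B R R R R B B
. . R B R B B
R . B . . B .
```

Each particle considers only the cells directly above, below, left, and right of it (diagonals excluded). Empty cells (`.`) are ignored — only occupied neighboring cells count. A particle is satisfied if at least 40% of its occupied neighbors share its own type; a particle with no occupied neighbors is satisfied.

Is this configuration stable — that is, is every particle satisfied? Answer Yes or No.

(0,0)R 1/1 ok
(0,2)R 2/2 ok
(0,3)R 2/3 ok
(0,4)R 1/3 unhappy
(0,5)B 2/3 ok
(0,6)B 2/2 ok
(1,0)R 2/3 ok
(1,1)R 3/3 ok
(1,2)R 3/4 ok
(1,3)B 2/4 ok
(1,4)B 3/4 ok
(1,5)B 3/4 ok
(1,6)B 2/3 ok
(2,0)B 1/3 unhappy
(2,1)R 3/4 ok
(2,2)R 3/4 ok
(2,3)B 2/4 ok
(2,4)B 2/4 ok
(2,5)R 1/4 unhappy
(2,6)R 1/3 unhappy
(3,0)B 1/2 ok
(3,1)R 2/3 ok
(3,2)R 4/4 ok
(3,3)R 2/4 ok
(3,4)R 2/4 ok
(3,5)B 2/4 ok
(3,6)B 2/3 ok
(4,2)R 1/3 unhappy
(4,3)B 0/3 unhappy
(4,4)R 1/3 unhappy
(4,5)B 3/4 ok
(4,6)B 2/2 ok
(5,0)R 0/0 ok
(5,2)B 0/1 unhappy
(5,5)B 1/1 ok
For instance (0,4) has only 1/3 same-type neighbors, below 2/5.

No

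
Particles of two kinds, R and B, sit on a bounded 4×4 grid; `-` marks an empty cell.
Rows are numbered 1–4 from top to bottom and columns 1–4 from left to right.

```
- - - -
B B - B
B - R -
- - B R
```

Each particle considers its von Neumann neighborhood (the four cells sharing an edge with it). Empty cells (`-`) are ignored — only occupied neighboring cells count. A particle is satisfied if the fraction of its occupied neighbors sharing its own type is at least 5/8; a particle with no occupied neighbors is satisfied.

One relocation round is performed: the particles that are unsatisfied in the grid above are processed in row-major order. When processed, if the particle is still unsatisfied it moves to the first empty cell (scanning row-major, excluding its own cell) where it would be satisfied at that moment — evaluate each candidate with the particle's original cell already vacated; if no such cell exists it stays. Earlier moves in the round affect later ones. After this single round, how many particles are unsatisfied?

Initially unsatisfied (in order): (3,3), (4,3), (4,4).
  (3,3) → (1,3).
  (4,3) → (1,1).
  (4,4): now satisfied by earlier moves; stays.
Resulting grid:
B - R -
B B - B
B - - -
- - - R
All satisfied now.

0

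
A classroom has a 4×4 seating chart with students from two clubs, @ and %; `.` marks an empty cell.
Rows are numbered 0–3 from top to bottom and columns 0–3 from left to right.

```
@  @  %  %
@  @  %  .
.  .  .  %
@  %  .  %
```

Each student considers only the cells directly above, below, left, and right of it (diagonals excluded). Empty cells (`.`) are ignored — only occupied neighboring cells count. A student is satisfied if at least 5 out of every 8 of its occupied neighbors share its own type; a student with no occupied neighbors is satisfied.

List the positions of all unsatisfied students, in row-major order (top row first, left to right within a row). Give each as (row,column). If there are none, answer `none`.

(1,2), (3,0), (3,1)

(0,0)@ 2/2 satisfied
(0,1)@ 2/3 satisfied
(0,2)% 2/3 satisfied
(0,3)% 1/1 satisfied
(1,0)@ 2/2 satisfied
(1,1)@ 2/3 satisfied
(1,2)% 1/2 not
(2,3)% 1/1 satisfied
(3,0)@ 0/1 not
(3,1)% 0/1 not
(3,3)% 1/1 satisfied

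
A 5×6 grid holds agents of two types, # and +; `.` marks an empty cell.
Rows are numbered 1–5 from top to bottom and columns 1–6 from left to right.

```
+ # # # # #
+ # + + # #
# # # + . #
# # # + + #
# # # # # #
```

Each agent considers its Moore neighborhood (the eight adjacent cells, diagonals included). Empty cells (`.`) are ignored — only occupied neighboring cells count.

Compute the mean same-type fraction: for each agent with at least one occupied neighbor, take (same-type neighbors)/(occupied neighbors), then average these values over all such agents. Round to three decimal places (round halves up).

(1,1)+ 1/3
(1,2)# 2/5
(1,3)# 3/5
(1,4)# 3/5
(1,5)# 4/5
(1,6)# 3/3
(2,1)+ 1/5
(2,2)# 5/8
(2,3)+ 2/8
(2,4)+ 2/7
(2,5)# 5/7
(2,6)# 4/4
(3,1)# 4/5
(3,2)# 6/8
(3,3)# 4/8
(3,4)+ 4/7
(3,6)# 3/4
(4,1)# 5/5
(4,2)# 8/8
(4,3)# 6/8
(4,4)+ 2/7
(4,5)+ 2/7
(4,6)# 3/4
(5,1)# 3/3
(5,2)# 5/5
(5,3)# 4/5
(5,4)# 3/5
(5,5)# 3/5
(5,6)# 2/3
Sum over 29 agents: 1/3 + 2/5 + 3/5 + 3/5 + 4/5 + 3/3 + 1/5 + 5/8 + 2/8 + 2/7 + 5/7 + 4/4 + 4/5 + 6/8 + 4/8 + 4/7 + 3/4 + 5/5 + 8/8 + 6/8 + 2/7 + 2/7 + 3/4 + 3/3 + 5/5 + 4/5 + 3/5 + 3/5 + 2/3 = 5297/280; mean = 5297/280 ÷ 29 = 5297/8120 = 0.652339… → 0.652.

0.652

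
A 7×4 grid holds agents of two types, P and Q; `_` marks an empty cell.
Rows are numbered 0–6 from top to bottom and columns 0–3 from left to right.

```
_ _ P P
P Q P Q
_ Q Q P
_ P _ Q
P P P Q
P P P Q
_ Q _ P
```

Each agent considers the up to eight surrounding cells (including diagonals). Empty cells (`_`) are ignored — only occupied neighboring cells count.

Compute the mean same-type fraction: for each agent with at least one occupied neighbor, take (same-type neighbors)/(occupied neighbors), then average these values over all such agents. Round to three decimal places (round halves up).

0.500

Row 0: (0,2)P 2/4 · (0,3)P 2/3
Row 1: (1,0)P 0/2 · (1,1)Q 2/5 · (1,2)P 3/7 · (1,3)Q 1/5
Row 2: (2,1)Q 2/5 · (2,2)Q 4/7 · (2,3)P 1/4
Row 3: (3,1)P 3/5 · (3,3)Q 2/4
Row 4: (4,0)P 4/4 · (4,1)P 6/6 · (4,2)P 4/7 · (4,3)Q 2/4
Row 5: (5,0)P 3/4 · (5,1)P 5/6 · (5,2)P 4/7 · (5,3)Q 1/4
Row 6: (6,1)Q 0/3 · (6,3)P 1/2
Sum over 21 agents: 2/4 + 2/3 + 0/2 + 2/5 + 3/7 + 1/5 + 2/5 + 4/7 + 1/4 + 3/5 + 2/4 + 4/4 + 6/6 + 4/7 + 2/4 + 3/4 + 5/6 + 4/7 + 1/4 + 0/3 + 1/2 = 1469/140; mean = 1469/140 ÷ 21 = 1469/2940 = 0.499659… → 0.500.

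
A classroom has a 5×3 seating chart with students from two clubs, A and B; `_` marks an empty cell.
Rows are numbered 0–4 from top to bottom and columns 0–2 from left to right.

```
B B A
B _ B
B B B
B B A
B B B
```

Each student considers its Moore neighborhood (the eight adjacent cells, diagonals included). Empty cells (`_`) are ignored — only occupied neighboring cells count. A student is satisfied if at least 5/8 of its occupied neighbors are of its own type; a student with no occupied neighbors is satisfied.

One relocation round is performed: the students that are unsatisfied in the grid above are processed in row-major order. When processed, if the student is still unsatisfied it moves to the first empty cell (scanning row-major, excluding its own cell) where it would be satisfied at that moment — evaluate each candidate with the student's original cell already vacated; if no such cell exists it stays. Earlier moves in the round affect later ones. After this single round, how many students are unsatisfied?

2

Initially unsatisfied (in order): (0,2), (3,2).
  (0,2): no empty cell satisfies it; stays.
  (3,2): no empty cell satisfies it; stays.
Resulting grid:
B B A
B _ B
B B B
B B A
B B B
Unsatisfied now: (0,2), (3,2).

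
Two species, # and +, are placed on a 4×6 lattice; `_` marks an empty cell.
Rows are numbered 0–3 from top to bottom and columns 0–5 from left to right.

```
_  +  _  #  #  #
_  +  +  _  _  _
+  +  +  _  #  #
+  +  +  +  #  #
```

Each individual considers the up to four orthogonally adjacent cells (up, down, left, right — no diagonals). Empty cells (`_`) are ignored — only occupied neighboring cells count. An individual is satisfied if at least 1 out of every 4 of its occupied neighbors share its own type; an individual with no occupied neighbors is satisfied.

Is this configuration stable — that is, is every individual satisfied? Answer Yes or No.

Row 0: (0,1)+ 1/1 satisfied · (0,3)# 1/1 satisfied · (0,4)# 2/2 satisfied · (0,5)# 1/1 satisfied
Row 1: (1,1)+ 3/3 satisfied · (1,2)+ 2/2 satisfied
Row 2: (2,0)+ 2/2 satisfied · (2,1)+ 4/4 satisfied · (2,2)+ 3/3 satisfied · (2,4)# 2/2 satisfied · (2,5)# 2/2 satisfied
Row 3: (3,0)+ 2/2 satisfied · (3,1)+ 3/3 satisfied · (3,2)+ 3/3 satisfied · (3,3)+ 1/2 satisfied · (3,4)# 2/3 satisfied · (3,5)# 2/2 satisfied
All meet the threshold, so the configuration is stable.

Yes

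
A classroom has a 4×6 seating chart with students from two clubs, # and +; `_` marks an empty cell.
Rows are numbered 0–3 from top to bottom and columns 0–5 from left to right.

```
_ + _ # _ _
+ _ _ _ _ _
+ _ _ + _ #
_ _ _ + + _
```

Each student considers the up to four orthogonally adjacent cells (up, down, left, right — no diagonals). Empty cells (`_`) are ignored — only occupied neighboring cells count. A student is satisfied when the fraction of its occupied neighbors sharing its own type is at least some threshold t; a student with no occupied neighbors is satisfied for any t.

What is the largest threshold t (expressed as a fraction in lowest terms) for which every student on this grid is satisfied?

(0,1)+ — no occupied neighbors
(0,3)# — no occupied neighbors
(1,0)+ 1/1
(2,0)+ 1/1
(2,3)+ 1/1
(2,5)# — no occupied neighbors
(3,3)+ 2/2
(3,4)+ 1/1
The smallest same-type fraction is 1/1 at (1,0), which reduces to 1/1. Any threshold above that leaves this student unsatisfied.

1/1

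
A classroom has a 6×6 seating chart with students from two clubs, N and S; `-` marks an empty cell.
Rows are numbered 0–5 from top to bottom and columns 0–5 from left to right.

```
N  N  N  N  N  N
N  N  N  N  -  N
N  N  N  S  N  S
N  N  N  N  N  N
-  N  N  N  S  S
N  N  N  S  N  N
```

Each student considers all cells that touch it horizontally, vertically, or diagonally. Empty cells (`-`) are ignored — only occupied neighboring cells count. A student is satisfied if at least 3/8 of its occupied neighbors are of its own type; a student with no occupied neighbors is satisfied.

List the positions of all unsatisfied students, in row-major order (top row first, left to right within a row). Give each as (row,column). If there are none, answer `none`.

(0,0)N 3/3 satisfied
(0,1)N 5/5 satisfied
(0,2)N 5/5 satisfied
(0,3)N 4/4 satisfied
(0,4)N 4/4 satisfied
(0,5)N 2/2 satisfied
(1,0)N 5/5 satisfied
(1,1)N 8/8 satisfied
(1,2)N 7/8 satisfied
(1,3)N 6/7 satisfied
(1,5)N 3/4 satisfied
(2,0)N 5/5 satisfied
(2,1)N 8/8 satisfied
(2,2)N 7/8 satisfied
(2,3)S 0/7 not
(2,4)N 5/7 satisfied
(2,5)S 0/4 not
(3,0)N 4/4 satisfied
(3,1)N 7/7 satisfied
(3,2)N 7/8 satisfied
(3,3)N 6/8 satisfied
(3,4)N 4/8 satisfied
(3,5)N 2/5 satisfied
(4,1)N 7/7 satisfied
(4,2)N 7/8 satisfied
(4,3)N 6/8 satisfied
(4,4)S 2/8 not
(4,5)S 1/5 not
(5,0)N 2/2 satisfied
(5,1)N 4/4 satisfied
(5,2)N 4/5 satisfied
(5,3)S 1/5 not
(5,4)N 2/5 satisfied
(5,5)N 1/3 not

(2,3), (2,5), (4,4), (4,5), (5,3), (5,5)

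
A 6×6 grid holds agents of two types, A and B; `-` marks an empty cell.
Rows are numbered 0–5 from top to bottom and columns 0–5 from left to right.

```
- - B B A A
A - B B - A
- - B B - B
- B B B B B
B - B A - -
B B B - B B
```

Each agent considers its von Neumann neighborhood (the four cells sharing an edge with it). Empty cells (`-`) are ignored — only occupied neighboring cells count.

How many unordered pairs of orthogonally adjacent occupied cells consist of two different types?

Scan each occupied cell's neighbors to the right and below so each pair is counted once.
Row 0: B(0,2)–B(0,3)= B(0,2)–B(1,2)= B(0,3)–A(0,4)≠ B(0,3)–B(1,3)= A(0,4)–A(0,5)= A(0,5)–A(1,5)=  → 1/6 unlike.
Row 1: B(1,2)–B(1,3)= B(1,2)–B(2,2)= B(1,3)–B(2,3)= A(1,5)–B(2,5)≠  → 1/4 unlike.
Row 2: B(2,2)–B(2,3)= B(2,2)–B(3,2)= B(2,3)–B(3,3)= B(2,5)–B(3,5)=  → 0/4 unlike.
Row 3: B(3,1)–B(3,2)= B(3,2)–B(3,3)= B(3,2)–B(4,2)= B(3,3)–B(3,4)= B(3,3)–A(4,3)≠ B(3,4)–B(3,5)=  → 1/6 unlike.
Row 4: B(4,0)–B(5,0)= B(4,2)–A(4,3)≠ B(4,2)–B(5,2)=  → 1/3 unlike.
Row 5: B(5,0)–B(5,1)= B(5,1)–B(5,2)= B(5,4)–B(5,5)=  → 0/3 unlike.
Total adjacent occupied pairs: 26; unlike-type pairs: 4.

4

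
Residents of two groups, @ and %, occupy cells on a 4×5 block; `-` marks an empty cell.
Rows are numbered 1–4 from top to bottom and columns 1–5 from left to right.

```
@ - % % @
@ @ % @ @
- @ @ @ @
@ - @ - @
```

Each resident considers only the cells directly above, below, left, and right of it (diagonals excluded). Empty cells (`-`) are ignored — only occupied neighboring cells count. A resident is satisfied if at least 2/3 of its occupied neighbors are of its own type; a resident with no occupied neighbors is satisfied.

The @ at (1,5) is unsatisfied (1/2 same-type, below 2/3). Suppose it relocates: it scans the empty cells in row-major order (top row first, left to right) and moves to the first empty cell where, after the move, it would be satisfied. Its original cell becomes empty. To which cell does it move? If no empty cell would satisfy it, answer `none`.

Vacating (1,5). Empty cells in order:
  (1,2): 2/3 same-type → satisfied — stop here.

(1,2)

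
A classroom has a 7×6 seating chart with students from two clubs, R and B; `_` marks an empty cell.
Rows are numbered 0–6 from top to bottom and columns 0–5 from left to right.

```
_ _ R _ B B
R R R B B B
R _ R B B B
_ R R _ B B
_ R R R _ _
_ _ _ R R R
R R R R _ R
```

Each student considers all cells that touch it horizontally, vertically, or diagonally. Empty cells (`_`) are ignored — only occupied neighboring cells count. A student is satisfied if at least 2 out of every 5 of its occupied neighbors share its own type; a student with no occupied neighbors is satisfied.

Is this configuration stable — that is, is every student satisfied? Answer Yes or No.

Row 0: (0,2)R 2/3 ok · (0,4)B 4/4 ok · (0,5)B 3/3 ok
Row 1: (1,0)R 2/2 ok · (1,1)R 5/5 ok · (1,2)R 3/5 ok · (1,3)B 4/7 ok · (1,4)B 7/7 ok · (1,5)B 5/5 ok
Row 2: (2,0)R 3/3 ok · (2,2)R 4/6 ok · (2,3)B 4/7 ok · (2,4)B 7/7 ok · (2,5)B 5/5 ok
Row 3: (3,1)R 5/5 ok · (3,2)R 5/6 ok · (3,4)B 4/5 ok · (3,5)B 3/3 ok
Row 4: (4,1)R 3/3 ok · (4,2)R 5/5 ok · (4,3)R 4/5 ok
Row 5: (5,3)R 5/5 ok · (5,4)R 5/5 ok · (5,5)R 2/2 ok
Row 6: (6,0)R 1/1 ok · (6,1)R 2/2 ok · (6,2)R 3/3 ok · (6,3)R 3/3 ok · (6,5)R 2/2 ok
All meet the threshold, so the configuration is stable.

Yes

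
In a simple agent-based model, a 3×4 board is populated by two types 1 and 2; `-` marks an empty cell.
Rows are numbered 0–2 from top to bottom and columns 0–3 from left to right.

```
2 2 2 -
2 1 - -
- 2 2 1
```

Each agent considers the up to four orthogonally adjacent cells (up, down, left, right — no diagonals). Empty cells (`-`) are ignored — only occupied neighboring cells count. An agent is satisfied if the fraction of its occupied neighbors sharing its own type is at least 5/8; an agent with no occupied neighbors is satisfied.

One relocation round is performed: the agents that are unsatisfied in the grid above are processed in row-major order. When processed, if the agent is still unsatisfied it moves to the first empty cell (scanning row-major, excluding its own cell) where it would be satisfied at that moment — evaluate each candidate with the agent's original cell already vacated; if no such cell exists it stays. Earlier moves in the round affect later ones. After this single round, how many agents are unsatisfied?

Initially unsatisfied (in order): (1,0), (1,1), (2,1), (2,2), (2,3).
  (1,0) → (0,3).
  (1,1): no empty cell satisfies it; stays.
  (2,1) → (1,2).
  (2,2) → (1,3).
  (2,3) → (2,0).
Resulting grid:
2 2 2 2
- 1 2 2
1 - - -
Unsatisfied now: (1,1).

1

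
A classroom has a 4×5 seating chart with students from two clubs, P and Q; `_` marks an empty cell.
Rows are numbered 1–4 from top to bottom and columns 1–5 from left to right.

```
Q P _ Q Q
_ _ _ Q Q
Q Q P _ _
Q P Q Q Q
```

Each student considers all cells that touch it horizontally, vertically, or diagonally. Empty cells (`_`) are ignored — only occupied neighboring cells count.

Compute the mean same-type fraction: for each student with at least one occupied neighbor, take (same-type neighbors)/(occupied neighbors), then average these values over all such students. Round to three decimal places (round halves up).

Row 1: (1,1)Q 0/1 · (1,2)P 0/1 · (1,4)Q 3/3 · (1,5)Q 3/3
Row 2: (2,4)Q 3/4 · (2,5)Q 3/3
Row 3: (3,1)Q 2/3 · (3,2)Q 3/5 · (3,3)P 1/5
Row 4: (4,1)Q 2/3 · (4,2)P 1/5 · (4,3)Q 2/4 · (4,4)Q 2/3 · (4,5)Q 1/1
Sum over 14 students: 0/1 + 0/1 + 3/3 + 3/3 + 3/4 + 3/3 + 2/3 + 3/5 + 1/5 + 2/3 + 1/5 + 2/4 + 2/3 + 1/1 = 33/4; mean = 33/4 ÷ 14 = 33/56 = 0.589285… → 0.589.

0.589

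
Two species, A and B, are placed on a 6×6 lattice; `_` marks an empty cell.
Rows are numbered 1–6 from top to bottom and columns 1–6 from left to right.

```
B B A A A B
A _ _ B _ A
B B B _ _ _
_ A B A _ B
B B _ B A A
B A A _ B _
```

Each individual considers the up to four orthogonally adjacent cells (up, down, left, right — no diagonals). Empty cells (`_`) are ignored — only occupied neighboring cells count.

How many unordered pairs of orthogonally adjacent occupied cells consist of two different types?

16

Scan each occupied cell's neighbors to the right and below so each pair is counted once.
Row 1: B(1,1)–B(1,2)= B(1,1)–A(2,1)≠ B(1,2)–A(1,3)≠ A(1,3)–A(1,4)= A(1,4)–A(1,5)= A(1,4)–B(2,4)≠ A(1,5)–B(1,6)≠ B(1,6)–A(2,6)≠  → 5/8 unlike.
Row 2: A(2,1)–B(3,1)≠  → 1/1 unlike.
Row 3: B(3,1)–B(3,2)= B(3,2)–B(3,3)= B(3,2)–A(4,2)≠ B(3,3)–B(4,3)=  → 1/4 unlike.
Row 4: A(4,2)–B(4,3)≠ A(4,2)–B(5,2)≠ B(4,3)–A(4,4)≠ A(4,4)–B(5,4)≠ B(4,6)–A(5,6)≠  → 5/5 unlike.
Row 5: B(5,1)–B(5,2)= B(5,1)–B(6,1)= B(5,2)–A(6,2)≠ B(5,4)–A(5,5)≠ A(5,5)–A(5,6)= A(5,5)–B(6,5)≠  → 3/6 unlike.
Row 6: B(6,1)–A(6,2)≠ A(6,2)–A(6,3)=  → 1/2 unlike.
Total adjacent occupied pairs: 26; unlike-type pairs: 16.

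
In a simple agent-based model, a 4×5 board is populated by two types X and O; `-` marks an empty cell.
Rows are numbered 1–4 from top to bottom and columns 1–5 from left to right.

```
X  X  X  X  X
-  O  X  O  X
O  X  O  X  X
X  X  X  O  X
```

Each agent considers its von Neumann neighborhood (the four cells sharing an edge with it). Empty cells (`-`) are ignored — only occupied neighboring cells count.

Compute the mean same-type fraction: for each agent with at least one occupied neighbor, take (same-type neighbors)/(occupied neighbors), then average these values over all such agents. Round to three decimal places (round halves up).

0.478

Row 1: (1,1)X 1/1 · (1,2)X 2/3 · (1,3)X 3/3 · (1,4)X 2/3 · (1,5)X 2/2
Row 2: (2,2)O 0/3 · (2,3)X 1/4 · (2,4)O 0/4 · (2,5)X 2/3
Row 3: (3,1)O 0/2 · (3,2)X 1/4 · (3,3)O 0/4 · (3,4)X 1/4 · (3,5)X 3/3
Row 4: (4,1)X 1/2 · (4,2)X 3/3 · (4,3)X 1/3 · (4,4)O 0/3 · (4,5)X 1/2
Sum over 19 agents: 1/1 + 2/3 + 3/3 + 2/3 + 2/2 + 0/3 + 1/4 + 0/4 + 2/3 + 0/2 + 1/4 + 0/4 + 1/4 + 3/3 + 1/2 + 3/3 + 1/3 + 0/3 + 1/2 = 109/12; mean = 109/12 ÷ 19 = 109/228 = 0.478070… → 0.478.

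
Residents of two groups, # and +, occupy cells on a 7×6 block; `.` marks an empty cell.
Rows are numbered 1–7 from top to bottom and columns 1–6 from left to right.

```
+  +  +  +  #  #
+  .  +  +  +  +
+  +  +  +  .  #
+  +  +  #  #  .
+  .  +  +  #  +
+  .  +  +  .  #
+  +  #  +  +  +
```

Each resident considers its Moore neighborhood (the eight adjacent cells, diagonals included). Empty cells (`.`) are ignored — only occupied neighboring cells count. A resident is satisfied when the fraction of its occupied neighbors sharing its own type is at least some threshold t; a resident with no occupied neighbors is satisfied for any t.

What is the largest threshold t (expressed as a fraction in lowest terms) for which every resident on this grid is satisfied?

0/1

Row 1: (1,1)+ 2/2 · (1,2)+ 4/4 · (1,3)+ 4/4 · (1,4)+ 4/5 · (1,5)# 1/5 · (1,6)# 1/3
Row 2: (2,1)+ 4/4 · (2,3)+ 7/7 · (2,4)+ 6/7 · (2,5)+ 4/7 · (2,6)+ 1/4
Row 3: (3,1)+ 4/4 · (3,2)+ 7/7 · (3,3)+ 6/7 · (3,4)+ 5/7 · (3,6)# 1/3
Row 4: (4,1)+ 4/4 · (4,2)+ 7/7 · (4,3)+ 6/7 · (4,4)# 2/7 · (4,5)# 3/6
Row 5: (5,1)+ 3/3 · (5,3)+ 5/6 · (5,4)+ 4/7 · (5,5)# 3/6 · (5,6)+ 0/3
Row 6: (6,1)+ 3/3 · (6,3)+ 5/6 · (6,4)+ 5/7 · (6,6)# 1/4
Row 7: (7,1)+ 2/2 · (7,2)+ 3/4 · (7,3)# 0/4 · (7,4)+ 3/4 · (7,5)+ 3/4 · (7,6)+ 1/2
The smallest same-type fraction is 0/3 at (5,6), which reduces to 0/1. Any threshold above that leaves this resident unsatisfied.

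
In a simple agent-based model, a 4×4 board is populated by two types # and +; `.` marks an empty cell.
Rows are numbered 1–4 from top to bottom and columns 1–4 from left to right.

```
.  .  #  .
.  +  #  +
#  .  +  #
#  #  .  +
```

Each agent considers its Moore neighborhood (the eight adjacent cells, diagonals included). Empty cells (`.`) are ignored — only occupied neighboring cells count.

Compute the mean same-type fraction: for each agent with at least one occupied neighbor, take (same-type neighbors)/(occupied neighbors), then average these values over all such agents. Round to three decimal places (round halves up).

Row 1: (1,3)# 1/3
Row 2: (2,2)+ 1/4 · (2,3)# 2/5 · (2,4)+ 1/4
Row 3: (3,1)# 2/3 · (3,3)+ 3/6 · (3,4)# 1/4
Row 4: (4,1)# 2/2 · (4,2)# 2/3 · (4,4)+ 1/2
Sum over 10 agents: 1/3 + 1/4 + 2/5 + 1/4 + 2/3 + 3/6 + 1/4 + 2/2 + 2/3 + 1/2 = 289/60; mean = 289/60 ÷ 10 = 289/600 = 0.481666… → 0.482.

0.482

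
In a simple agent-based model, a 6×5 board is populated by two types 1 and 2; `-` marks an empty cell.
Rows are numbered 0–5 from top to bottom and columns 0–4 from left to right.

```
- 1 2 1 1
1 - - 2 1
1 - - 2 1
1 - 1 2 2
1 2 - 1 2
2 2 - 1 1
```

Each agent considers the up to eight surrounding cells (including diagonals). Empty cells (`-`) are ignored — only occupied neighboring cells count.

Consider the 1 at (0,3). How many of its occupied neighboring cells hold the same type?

2

Occupied neighbors of (0,3): (0,2)=2, (0,4)=1, (1,3)=2, (1,4)=1.
Same type (1): 2 of 4.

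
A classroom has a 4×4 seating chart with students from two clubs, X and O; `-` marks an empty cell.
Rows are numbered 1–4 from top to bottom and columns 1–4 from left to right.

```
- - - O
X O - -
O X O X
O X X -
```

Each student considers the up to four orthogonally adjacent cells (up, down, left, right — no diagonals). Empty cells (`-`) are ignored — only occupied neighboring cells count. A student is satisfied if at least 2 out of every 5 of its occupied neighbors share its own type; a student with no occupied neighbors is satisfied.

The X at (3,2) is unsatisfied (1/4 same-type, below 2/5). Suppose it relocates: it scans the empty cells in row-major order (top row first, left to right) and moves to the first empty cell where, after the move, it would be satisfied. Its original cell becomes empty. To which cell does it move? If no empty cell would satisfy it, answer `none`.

(1,1)

Vacating (3,2). Empty cells in order:
  (1,1): 1/1 same-type → satisfied — stop here.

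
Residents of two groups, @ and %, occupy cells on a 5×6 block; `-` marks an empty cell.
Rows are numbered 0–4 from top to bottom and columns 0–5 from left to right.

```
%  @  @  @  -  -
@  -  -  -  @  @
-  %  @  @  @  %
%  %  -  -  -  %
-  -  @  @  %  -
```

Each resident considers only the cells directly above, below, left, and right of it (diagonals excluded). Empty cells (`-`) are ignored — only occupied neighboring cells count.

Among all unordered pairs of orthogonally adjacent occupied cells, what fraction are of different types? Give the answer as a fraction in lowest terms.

Scan each occupied cell's neighbors to the right and below so each pair is counted once.
From row 0: 2 unlike of 4 pairs (running 2/4).
From row 1: 1 unlike of 3 pairs (running 3/7).
From row 2: 2 unlike of 6 pairs (running 5/13).
From row 3: 0 unlike of 1 pairs (running 5/14).
From row 4: 1 unlike of 2 pairs (running 6/16).
Total adjacent occupied pairs: 16; unlike-type pairs: 6.
6/16 reduces to 3/8.

3/8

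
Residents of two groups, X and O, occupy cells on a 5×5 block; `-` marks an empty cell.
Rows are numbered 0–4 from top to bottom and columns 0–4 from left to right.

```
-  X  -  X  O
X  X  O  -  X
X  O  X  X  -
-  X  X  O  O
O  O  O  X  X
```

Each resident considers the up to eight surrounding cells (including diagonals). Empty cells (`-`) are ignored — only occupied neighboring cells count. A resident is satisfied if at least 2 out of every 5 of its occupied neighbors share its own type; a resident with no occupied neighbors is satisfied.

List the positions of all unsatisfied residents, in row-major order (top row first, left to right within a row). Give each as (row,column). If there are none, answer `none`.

Row 0: (0,1)X 2/3 ✓ · (0,3)X 1/3 ✗ · (0,4)O 0/2 ✗
Row 1: (1,0)X 3/4 ✓ · (1,1)X 4/6 ✓ · (1,2)O 1/6 ✗ · (1,4)X 2/3 ✓
Row 2: (2,0)X 3/4 ✓ · (2,1)O 1/7 ✗ · (2,2)X 4/7 ✓ · (2,3)X 3/6 ✓
Row 3: (3,1)X 3/7 ✓ · (3,2)X 4/8 ✓ · (3,3)O 2/7 ✗ · (3,4)O 1/4 ✗
Row 4: (4,0)O 1/2 ✓ · (4,1)O 2/4 ✓ · (4,2)O 2/5 ✓ · (4,3)X 2/5 ✓ · (4,4)X 1/3 ✗

(0,3), (0,4), (1,2), (2,1), (3,3), (3,4), (4,4)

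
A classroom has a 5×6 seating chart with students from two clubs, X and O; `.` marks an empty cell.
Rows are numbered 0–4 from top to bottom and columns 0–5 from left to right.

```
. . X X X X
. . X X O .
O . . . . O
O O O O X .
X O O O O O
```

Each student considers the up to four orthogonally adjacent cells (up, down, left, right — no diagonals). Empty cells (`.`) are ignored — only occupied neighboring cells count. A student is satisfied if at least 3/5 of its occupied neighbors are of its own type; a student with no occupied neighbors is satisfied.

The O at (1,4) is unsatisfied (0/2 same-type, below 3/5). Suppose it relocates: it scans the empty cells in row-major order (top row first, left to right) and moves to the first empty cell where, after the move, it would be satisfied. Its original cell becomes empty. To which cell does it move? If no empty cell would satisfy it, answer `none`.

(0,0)

Vacating (1,4). Empty cells in order:
  (0,0): 0/0 same-type → satisfied — stop here.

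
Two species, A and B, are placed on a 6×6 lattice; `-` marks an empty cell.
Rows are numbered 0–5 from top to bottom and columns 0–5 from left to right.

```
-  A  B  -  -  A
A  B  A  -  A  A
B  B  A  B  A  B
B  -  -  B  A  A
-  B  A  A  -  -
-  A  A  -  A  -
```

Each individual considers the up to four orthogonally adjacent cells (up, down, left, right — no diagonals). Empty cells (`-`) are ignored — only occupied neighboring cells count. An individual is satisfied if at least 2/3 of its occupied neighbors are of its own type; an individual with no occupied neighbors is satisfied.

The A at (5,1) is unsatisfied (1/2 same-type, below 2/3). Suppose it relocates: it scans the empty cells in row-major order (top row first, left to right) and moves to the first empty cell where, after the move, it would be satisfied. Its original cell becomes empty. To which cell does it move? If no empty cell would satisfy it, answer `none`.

(0,0)

Vacating (5,1). Empty cells in order:
  (0,0): 2/2 same-type → satisfied — stop here.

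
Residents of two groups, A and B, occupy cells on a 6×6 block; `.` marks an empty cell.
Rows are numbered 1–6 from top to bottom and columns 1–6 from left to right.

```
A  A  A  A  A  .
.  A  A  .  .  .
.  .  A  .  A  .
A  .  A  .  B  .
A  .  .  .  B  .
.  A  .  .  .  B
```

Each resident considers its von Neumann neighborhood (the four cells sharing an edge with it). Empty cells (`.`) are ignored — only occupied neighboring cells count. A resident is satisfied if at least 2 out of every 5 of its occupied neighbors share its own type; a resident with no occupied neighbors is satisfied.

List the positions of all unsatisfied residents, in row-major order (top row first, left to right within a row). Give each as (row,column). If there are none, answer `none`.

(3,5)

(1,1)A 1/1 ok
(1,2)A 3/3 ok
(1,3)A 3/3 ok
(1,4)A 2/2 ok
(1,5)A 1/1 ok
(2,2)A 2/2 ok
(2,3)A 3/3 ok
(3,3)A 2/2 ok
(3,5)A 0/1 unhappy
(4,1)A 1/1 ok
(4,3)A 1/1 ok
(4,5)B 1/2 ok
(5,1)A 1/1 ok
(5,5)B 1/1 ok
(6,2)A 0/0 ok
(6,6)B 0/0 ok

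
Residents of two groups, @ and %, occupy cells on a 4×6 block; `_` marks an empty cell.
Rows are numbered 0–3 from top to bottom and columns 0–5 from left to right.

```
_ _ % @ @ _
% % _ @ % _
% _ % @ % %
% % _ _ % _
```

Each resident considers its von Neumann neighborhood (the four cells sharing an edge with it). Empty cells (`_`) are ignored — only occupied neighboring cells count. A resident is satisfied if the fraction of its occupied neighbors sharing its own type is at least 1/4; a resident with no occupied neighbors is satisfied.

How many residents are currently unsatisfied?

(0,2)% 0/1 ✗
(0,3)@ 2/3 ✓
(0,4)@ 1/2 ✓
(1,0)% 2/2 ✓
(1,1)% 1/1 ✓
(1,3)@ 2/3 ✓
(1,4)% 1/3 ✓
(2,0)% 2/2 ✓
(2,2)% 0/1 ✗
(2,3)@ 1/3 ✓
(2,4)% 3/4 ✓
(2,5)% 1/1 ✓
(3,0)% 2/2 ✓
(3,1)% 1/1 ✓
(3,4)% 1/1 ✓
Unsatisfied: (0,2), (2,2) — 2 in total.

2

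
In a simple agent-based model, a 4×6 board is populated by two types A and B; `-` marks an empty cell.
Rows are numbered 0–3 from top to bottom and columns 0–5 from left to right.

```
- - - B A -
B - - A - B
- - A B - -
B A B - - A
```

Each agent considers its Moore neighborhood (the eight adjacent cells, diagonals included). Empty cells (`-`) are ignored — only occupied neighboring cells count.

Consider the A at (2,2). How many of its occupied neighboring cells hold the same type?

2

Occupied neighbors of (2,2): (1,3)=A, (2,3)=B, (3,1)=A, (3,2)=B.
Same type (A): 2 of 4.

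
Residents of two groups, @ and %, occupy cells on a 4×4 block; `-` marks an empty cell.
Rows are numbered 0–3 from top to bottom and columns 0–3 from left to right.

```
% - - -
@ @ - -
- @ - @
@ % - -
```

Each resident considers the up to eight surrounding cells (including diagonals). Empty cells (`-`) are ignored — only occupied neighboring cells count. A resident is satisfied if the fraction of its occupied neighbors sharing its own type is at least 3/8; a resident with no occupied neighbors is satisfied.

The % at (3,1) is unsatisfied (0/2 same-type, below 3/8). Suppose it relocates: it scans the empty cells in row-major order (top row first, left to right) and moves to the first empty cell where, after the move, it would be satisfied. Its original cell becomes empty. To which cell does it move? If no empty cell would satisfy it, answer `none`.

(0,3)

Vacating (3,1). Empty cells in order:
  (0,1): 1/3 same-type → still unsatisfied.
  (0,2): 0/1 same-type → still unsatisfied.
  (0,3): 0/0 same-type → satisfied — stop here.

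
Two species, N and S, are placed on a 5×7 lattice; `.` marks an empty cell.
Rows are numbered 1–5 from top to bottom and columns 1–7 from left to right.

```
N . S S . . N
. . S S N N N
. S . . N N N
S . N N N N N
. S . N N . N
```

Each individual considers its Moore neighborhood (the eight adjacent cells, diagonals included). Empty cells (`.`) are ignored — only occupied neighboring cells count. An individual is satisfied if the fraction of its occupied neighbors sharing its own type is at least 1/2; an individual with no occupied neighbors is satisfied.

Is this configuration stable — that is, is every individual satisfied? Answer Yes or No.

Yes

(1,1)N 0/0 ok
(1,3)S 3/3 ok
(1,4)S 3/4 ok
(1,7)N 2/2 ok
(2,3)S 4/4 ok
(2,4)S 3/5 ok
(2,5)N 3/5 ok
(2,6)N 6/6 ok
(2,7)N 4/4 ok
(3,2)S 2/3 ok
(3,5)N 6/7 ok
(3,6)N 8/8 ok
(3,7)N 5/5 ok
(4,1)S 2/2 ok
(4,3)N 2/4 ok
(4,4)N 5/5 ok
(4,5)N 6/6 ok
(4,6)N 7/7 ok
(4,7)N 4/4 ok
(5,2)S 1/2 ok
(5,4)N 4/4 ok
(5,5)N 4/4 ok
(5,7)N 2/2 ok
All meet the threshold, so the configuration is stable.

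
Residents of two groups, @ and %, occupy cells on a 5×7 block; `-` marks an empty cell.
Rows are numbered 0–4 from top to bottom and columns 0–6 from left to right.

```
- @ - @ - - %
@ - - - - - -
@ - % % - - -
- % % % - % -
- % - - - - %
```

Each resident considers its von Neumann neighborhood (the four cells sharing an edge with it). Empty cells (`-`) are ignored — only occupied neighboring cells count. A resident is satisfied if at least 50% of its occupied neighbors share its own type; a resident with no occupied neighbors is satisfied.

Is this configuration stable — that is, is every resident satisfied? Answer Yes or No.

Yes

(0,1)@ 0/0 ✓
(0,3)@ 0/0 ✓
(0,6)% 0/0 ✓
(1,0)@ 1/1 ✓
(2,0)@ 1/1 ✓
(2,2)% 2/2 ✓
(2,3)% 2/2 ✓
(3,1)% 2/2 ✓
(3,2)% 3/3 ✓
(3,3)% 2/2 ✓
(3,5)% 0/0 ✓
(4,1)% 1/1 ✓
(4,6)% 0/0 ✓
All meet the threshold, so the configuration is stable.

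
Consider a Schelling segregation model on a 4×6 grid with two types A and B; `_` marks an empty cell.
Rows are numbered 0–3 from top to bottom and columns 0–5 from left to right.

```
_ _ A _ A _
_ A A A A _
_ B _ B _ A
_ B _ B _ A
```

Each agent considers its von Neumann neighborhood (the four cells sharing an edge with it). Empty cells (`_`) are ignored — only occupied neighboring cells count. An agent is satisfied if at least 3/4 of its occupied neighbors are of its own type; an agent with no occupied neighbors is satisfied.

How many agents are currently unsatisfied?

Row 0: (0,2)A 1/1 satisfied · (0,4)A 1/1 satisfied
Row 1: (1,1)A 1/2 not · (1,2)A 3/3 satisfied · (1,3)A 2/3 not · (1,4)A 2/2 satisfied
Row 2: (2,1)B 1/2 not · (2,3)B 1/2 not · (2,5)A 1/1 satisfied
Row 3: (3,1)B 1/1 satisfied · (3,3)B 1/1 satisfied · (3,5)A 1/1 satisfied
Unsatisfied: (1,1), (1,3), (2,1), (2,3) — 4 in total.

4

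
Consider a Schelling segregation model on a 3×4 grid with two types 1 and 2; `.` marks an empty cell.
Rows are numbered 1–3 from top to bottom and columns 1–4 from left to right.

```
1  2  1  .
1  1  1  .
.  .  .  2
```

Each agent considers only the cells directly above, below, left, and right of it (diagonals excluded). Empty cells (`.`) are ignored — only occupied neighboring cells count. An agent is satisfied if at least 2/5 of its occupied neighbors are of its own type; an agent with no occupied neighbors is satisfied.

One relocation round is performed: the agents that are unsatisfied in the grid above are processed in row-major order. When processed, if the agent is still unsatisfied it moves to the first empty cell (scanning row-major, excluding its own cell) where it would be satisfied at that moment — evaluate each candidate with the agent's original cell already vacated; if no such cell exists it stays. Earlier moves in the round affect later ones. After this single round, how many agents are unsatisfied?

Initially unsatisfied (in order): (1,2).
  (1,2) → (2,4).
Resulting grid:
1 . 1 .
1 1 1 2
. . . 2
All satisfied now.

0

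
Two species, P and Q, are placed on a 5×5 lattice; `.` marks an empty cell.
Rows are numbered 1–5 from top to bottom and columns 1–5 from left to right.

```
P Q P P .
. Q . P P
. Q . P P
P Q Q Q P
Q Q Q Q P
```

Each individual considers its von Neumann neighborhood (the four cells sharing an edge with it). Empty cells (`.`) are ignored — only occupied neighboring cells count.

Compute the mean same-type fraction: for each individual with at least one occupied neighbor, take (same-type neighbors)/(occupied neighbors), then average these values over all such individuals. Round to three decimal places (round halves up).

0.704

Row 1: (1,1)P 0/1 · (1,2)Q 1/3 · (1,3)P 1/2 · (1,4)P 2/2
Row 2: (2,2)Q 2/2 · (2,4)P 3/3 · (2,5)P 2/2
Row 3: (3,2)Q 2/2 · (3,4)P 2/3 · (3,5)P 3/3
Row 4: (4,1)P 0/2 · (4,2)Q 3/4 · (4,3)Q 3/3 · (4,4)Q 2/4 · (4,5)P 2/3
Row 5: (5,1)Q 1/2 · (5,2)Q 3/3 · (5,3)Q 3/3 · (5,4)Q 2/3 · (5,5)P 1/2
Sum over 20 individuals: 0/1 + 1/3 + 1/2 + 2/2 + 2/2 + 3/3 + 2/2 + 2/2 + 2/3 + 3/3 + 0/2 + 3/4 + 3/3 + 2/4 + 2/3 + 1/2 + 3/3 + 3/3 + 2/3 + 1/2 = 169/12; mean = 169/12 ÷ 20 = 169/240 = 0.704166… → 0.704.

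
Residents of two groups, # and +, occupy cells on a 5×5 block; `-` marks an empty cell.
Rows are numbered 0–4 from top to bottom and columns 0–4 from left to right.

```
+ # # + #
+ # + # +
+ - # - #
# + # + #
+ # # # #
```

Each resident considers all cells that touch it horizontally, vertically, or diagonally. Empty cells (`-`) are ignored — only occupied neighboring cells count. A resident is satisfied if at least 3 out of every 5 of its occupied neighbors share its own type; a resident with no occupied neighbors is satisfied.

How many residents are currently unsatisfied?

Row 0: (0,0)+ 1/3 not · (0,1)# 2/5 not · (0,2)# 3/5 satisfied · (0,3)+ 2/5 not · (0,4)# 1/3 not
Row 1: (1,0)+ 2/4 not · (1,1)# 3/7 not · (1,2)+ 1/6 not · (1,3)# 4/7 not · (1,4)+ 1/4 not
Row 2: (2,0)+ 2/4 not · (2,2)# 3/6 not · (2,4)# 2/4 not
Row 3: (3,0)# 1/4 not · (3,1)+ 2/7 not · (3,2)# 4/6 satisfied · (3,3)+ 0/7 not · (3,4)# 3/4 satisfied
Row 4: (4,0)+ 1/3 not · (4,1)# 3/5 satisfied · (4,2)# 3/5 satisfied · (4,3)# 4/5 satisfied · (4,4)# 2/3 satisfied
Unsatisfied: (0,0), (0,1), (0,3), (0,4), (1,0), (1,1), (1,2), (1,3), (1,4), (2,0), (2,2), (2,4), (3,0), (3,1), (3,3), (4,0) — 16 in total.

16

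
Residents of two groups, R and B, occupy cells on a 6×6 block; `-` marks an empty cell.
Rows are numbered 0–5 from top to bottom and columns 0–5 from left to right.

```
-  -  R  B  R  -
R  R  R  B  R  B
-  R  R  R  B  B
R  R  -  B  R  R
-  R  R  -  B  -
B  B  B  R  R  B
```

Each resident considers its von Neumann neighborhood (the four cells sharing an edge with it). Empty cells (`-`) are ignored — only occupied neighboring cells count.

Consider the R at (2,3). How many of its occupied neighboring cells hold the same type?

1

Occupied neighbors of (2,3): (1,3)=B, (3,3)=B, (2,2)=R, (2,4)=B.
Same type (R): 1 of 4.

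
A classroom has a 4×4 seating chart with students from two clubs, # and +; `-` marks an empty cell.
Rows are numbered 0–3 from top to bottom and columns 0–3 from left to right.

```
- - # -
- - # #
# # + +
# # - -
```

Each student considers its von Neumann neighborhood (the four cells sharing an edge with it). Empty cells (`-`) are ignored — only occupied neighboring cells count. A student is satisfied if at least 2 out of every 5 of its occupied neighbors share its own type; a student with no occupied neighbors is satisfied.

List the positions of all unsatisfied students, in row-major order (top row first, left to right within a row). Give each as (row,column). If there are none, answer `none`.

(2,2)

(0,2)# 1/1 satisfied
(1,2)# 2/3 satisfied
(1,3)# 1/2 satisfied
(2,0)# 2/2 satisfied
(2,1)# 2/3 satisfied
(2,2)+ 1/3 not
(2,3)+ 1/2 satisfied
(3,0)# 2/2 satisfied
(3,1)# 2/2 satisfied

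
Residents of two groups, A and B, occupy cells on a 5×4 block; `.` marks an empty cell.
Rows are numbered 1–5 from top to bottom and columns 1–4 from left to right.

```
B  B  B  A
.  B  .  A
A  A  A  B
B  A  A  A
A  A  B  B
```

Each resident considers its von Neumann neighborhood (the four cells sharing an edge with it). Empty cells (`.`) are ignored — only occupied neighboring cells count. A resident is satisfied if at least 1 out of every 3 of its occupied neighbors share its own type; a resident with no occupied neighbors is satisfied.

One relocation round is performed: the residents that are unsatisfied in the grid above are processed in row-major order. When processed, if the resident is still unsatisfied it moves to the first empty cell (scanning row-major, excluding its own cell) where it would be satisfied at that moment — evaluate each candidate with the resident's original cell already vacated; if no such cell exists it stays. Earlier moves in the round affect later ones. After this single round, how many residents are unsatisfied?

Initially unsatisfied (in order): (3,4), (4,1).
  (3,4) → (2,1).
  (4,1) → (2,3).
Resulting grid:
B B B A
B B B A
A A A .
. A A A
A A B B
All satisfied now.

0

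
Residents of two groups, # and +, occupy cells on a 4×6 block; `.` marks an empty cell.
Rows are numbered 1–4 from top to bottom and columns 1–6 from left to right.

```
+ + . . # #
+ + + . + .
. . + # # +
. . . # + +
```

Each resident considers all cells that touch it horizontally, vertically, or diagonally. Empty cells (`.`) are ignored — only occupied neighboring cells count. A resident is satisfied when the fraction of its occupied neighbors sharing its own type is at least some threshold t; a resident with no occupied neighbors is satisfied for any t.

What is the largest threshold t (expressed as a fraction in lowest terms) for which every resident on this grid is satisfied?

1/5

Row 1: (1,1)+ 3/3 · (1,2)+ 4/4 · (1,5)# 1/2 · (1,6)# 1/2
Row 2: (2,1)+ 3/3 · (2,2)+ 5/5 · (2,3)+ 3/4 · (2,5)+ 1/5
Row 3: (3,3)+ 2/4 · (3,4)# 2/6 · (3,5)# 2/6 · (3,6)+ 3/4
Row 4: (4,4)# 2/4 · (4,5)+ 2/5 · (4,6)+ 2/3
The smallest same-type fraction is 1/5 at (2,5), which reduces to 1/5. Any threshold above that leaves this resident unsatisfied.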